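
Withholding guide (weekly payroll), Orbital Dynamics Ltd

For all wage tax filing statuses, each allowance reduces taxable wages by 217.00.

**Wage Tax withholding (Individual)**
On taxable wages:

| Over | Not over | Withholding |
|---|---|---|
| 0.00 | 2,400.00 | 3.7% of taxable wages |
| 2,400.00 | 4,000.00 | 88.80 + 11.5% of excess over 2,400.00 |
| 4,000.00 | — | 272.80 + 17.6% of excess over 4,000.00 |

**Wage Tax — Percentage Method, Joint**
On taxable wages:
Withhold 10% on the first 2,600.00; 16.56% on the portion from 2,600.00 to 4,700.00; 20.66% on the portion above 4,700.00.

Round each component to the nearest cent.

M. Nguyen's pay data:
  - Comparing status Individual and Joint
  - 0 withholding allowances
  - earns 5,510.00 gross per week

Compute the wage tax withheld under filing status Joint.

775.11

Wage Tax (Joint): taxable = 5,510.00
  607.76 + 20.66% × (5,510.00 − 4,700.00) = 607.76 + 20.66% × 810.00 = 775.11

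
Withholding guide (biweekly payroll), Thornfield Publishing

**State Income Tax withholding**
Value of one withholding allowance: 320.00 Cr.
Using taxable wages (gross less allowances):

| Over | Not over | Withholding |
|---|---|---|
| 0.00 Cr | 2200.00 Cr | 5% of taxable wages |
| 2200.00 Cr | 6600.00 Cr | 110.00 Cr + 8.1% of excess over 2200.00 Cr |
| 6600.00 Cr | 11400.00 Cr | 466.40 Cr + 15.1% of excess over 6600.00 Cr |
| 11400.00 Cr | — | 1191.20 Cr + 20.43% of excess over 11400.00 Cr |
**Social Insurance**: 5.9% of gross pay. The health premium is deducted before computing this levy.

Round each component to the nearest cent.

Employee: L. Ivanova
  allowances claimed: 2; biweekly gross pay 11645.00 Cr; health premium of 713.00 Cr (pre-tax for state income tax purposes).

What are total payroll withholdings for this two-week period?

1668.88 Cr

State Income Tax: taxable = 11645.00 Cr − 713.00 Cr − 2×320.00 Cr = 10292.00 Cr
  466.40 Cr + 15.1% × (10292.00 Cr − 6600.00 Cr) = 466.40 Cr + 15.1% × 3692.00 Cr = 1023.89 Cr
Social Insurance: 5.9% × 10932.00 Cr = 644.99 Cr
Total: 1023.89 Cr + 644.99 Cr = 1668.88 Cr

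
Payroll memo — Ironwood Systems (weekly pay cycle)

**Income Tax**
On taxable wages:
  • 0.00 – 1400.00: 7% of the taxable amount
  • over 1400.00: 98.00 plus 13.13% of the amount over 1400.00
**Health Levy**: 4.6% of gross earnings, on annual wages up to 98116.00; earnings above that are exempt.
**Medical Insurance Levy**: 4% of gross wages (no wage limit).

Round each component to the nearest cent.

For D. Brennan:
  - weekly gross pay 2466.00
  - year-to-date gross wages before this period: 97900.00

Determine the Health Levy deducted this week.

Health Levy: cap 98116.00 − YTD 97900.00 = 216.00 subject; 4.6% × 216.00 = 9.94

9.94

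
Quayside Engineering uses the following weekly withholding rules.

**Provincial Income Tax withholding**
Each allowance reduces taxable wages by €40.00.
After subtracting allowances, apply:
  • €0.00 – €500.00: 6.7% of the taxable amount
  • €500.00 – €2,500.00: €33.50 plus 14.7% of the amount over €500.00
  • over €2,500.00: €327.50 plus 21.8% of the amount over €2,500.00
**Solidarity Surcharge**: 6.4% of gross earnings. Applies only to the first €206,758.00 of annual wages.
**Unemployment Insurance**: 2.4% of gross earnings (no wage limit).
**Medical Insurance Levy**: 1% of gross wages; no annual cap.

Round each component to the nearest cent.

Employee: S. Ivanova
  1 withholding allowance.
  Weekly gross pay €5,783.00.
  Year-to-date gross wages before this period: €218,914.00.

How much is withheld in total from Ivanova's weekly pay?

€1,231.09

Provincial Income Tax: taxable = €5,783.00 − 1×€40.00 = €5,743.00
  €327.50 + 21.8% × (€5,743.00 − €2,500.00) = €327.50 + 21.8% × €3,243.00 = €1,034.47
Solidarity Surcharge: YTD €218,914.00 ≥ cap €206,758.00 → €0.00
Unemployment Insurance: 2.4% × €5,783.00 = €138.79
Medical Insurance Levy: 1% × €5,783.00 = €57.83
Total: €1,034.47 + €0.00 + €138.79 + €57.83 = €1,231.09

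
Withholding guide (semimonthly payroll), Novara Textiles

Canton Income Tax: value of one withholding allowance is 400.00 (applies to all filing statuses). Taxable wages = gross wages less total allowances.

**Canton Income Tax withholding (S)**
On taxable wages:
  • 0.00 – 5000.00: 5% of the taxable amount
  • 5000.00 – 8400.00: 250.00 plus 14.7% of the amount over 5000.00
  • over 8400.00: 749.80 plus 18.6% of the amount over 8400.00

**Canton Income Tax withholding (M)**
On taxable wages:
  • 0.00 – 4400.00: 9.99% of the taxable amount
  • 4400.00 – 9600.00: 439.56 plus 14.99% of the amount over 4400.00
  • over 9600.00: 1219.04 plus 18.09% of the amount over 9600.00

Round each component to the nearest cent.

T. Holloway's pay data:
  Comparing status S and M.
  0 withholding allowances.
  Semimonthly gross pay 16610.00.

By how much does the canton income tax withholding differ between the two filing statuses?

Canton Income Tax (S): taxable = 16610.00
  749.80 + 18.6% × (16610.00 − 8400.00) = 749.80 + 18.6% × 8210.00 = 2276.86
Canton Income Tax (M): taxable = 16610.00
  1219.04 + 18.09% × (16610.00 − 9600.00) = 1219.04 + 18.09% × 7010.00 = 2487.15
Difference: |2276.86 − 2487.15| = 210.29 (higher under M)

210.29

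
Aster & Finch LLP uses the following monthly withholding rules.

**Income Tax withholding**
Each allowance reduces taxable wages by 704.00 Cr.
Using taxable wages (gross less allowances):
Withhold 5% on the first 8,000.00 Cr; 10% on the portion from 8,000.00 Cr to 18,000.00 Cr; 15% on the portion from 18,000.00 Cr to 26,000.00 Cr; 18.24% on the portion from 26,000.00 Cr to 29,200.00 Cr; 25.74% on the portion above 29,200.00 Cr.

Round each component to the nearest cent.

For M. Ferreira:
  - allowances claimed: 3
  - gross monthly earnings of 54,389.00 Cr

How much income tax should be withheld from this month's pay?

Income Tax: taxable = 54,389.00 Cr − 3×704.00 Cr = 52,277.00 Cr
  3,183.68 Cr + 25.74% × (52,277.00 Cr − 29,200.00 Cr) = 3,183.68 Cr + 25.74% × 23,077.00 Cr = 9,123.70 Cr

9,123.70 Cr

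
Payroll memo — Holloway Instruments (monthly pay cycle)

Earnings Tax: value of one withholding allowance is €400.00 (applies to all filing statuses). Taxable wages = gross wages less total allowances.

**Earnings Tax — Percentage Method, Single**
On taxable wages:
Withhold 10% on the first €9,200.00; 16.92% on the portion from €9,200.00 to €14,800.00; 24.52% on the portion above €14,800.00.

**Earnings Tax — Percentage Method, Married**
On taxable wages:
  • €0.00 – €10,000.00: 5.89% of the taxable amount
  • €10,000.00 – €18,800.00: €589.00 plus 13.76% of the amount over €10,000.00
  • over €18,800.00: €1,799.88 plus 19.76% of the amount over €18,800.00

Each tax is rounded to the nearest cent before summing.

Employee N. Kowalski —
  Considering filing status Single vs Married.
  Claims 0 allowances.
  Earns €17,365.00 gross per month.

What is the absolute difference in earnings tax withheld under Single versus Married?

€894.04

Earnings Tax (Single): taxable = €17,365.00
  €1,867.52 + 24.52% × (€17,365.00 − €14,800.00) = €1,867.52 + 24.52% × €2,565.00 = €2,496.46
Earnings Tax (Married): taxable = €17,365.00
  €589.00 + 13.76% × (€17,365.00 − €10,000.00) = €589.00 + 13.76% × €7,365.00 = €1,602.42
Difference: |€2,496.46 − €1,602.42| = €894.04 (higher under Single)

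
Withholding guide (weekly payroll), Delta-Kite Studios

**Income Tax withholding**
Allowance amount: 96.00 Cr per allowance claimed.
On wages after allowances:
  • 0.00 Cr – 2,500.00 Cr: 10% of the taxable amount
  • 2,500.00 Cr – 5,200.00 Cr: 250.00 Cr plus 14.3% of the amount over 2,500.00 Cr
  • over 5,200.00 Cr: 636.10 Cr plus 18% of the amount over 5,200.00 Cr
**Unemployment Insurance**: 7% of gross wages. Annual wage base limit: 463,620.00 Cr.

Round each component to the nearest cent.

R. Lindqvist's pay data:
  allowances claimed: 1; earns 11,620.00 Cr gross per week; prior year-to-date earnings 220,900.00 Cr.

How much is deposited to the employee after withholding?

Income Tax: taxable = 11,620.00 Cr − 1×96.00 Cr = 11,524.00 Cr
  636.10 Cr + 18% × (11,524.00 Cr − 5,200.00 Cr) = 636.10 Cr + 18% × 6,324.00 Cr = 1,774.42 Cr
Unemployment Insurance: 7% × 11,620.00 Cr = 813.40 Cr
Total withheld: 1,774.42 Cr + 813.40 Cr = 2,587.82 Cr
Net pay: 11,620.00 Cr − 2,587.82 Cr = 9,032.18 Cr

9,032.18 Cr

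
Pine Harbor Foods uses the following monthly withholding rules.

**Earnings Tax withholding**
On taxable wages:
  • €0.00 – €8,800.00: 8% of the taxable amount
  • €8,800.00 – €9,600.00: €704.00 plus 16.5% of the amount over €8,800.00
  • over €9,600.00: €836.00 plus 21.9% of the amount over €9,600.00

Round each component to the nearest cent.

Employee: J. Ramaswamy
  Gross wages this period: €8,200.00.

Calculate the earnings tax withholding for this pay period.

€656.00

Earnings Tax: taxable = €8,200.00
  8% × €8,200.00 = €656.00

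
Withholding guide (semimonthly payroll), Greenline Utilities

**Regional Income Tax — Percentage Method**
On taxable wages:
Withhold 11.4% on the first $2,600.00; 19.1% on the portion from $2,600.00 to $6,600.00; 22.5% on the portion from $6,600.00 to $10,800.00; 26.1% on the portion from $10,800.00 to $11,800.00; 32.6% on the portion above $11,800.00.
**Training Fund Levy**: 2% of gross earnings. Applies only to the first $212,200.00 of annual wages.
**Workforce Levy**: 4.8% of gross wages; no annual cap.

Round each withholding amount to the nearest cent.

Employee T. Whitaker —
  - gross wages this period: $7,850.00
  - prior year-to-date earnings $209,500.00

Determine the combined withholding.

$1,772.45

Regional Income Tax: taxable = $7,850.00
  $1,060.40 + 22.5% × ($7,850.00 − $6,600.00) = $1,060.40 + 22.5% × $1,250.00 = $1,341.65
Training Fund Levy: cap $212,200.00 − YTD $209,500.00 = $2,700.00 subject; 2% × $2,700.00 = $54.00
Workforce Levy: 4.8% × $7,850.00 = $376.80
Total: $1,341.65 + $54.00 + $376.80 = $1,772.45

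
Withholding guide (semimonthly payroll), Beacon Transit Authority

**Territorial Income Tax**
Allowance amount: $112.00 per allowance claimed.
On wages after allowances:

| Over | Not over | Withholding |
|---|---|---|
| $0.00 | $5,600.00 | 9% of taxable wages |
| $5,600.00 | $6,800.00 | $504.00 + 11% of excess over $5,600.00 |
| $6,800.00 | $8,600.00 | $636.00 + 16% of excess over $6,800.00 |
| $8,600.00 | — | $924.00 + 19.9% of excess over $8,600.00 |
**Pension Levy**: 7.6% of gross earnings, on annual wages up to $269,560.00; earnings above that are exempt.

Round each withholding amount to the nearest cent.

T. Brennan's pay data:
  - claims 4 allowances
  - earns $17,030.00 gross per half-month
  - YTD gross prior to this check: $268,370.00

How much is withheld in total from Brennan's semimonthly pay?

Territorial Income Tax: taxable = $17,030.00 − 4×$112.00 = $16,582.00
  $924.00 + 19.9% × ($16,582.00 − $8,600.00) = $924.00 + 19.9% × $7,982.00 = $2,512.42
Pension Levy: cap $269,560.00 − YTD $268,370.00 = $1,190.00 subject; 7.6% × $1,190.00 = $90.44
Total: $2,512.42 + $90.44 = $2,602.86

$2,602.86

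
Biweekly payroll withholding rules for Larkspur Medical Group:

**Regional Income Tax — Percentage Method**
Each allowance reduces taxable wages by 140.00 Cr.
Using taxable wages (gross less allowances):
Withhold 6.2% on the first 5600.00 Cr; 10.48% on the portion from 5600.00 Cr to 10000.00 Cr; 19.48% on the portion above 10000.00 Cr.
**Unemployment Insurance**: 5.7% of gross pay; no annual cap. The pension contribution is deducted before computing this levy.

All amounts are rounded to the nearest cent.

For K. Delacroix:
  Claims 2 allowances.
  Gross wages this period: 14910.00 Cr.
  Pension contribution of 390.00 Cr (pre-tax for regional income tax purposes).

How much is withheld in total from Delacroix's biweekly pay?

2461.91 Cr

Regional Income Tax: taxable = 14910.00 Cr − 390.00 Cr − 2×140.00 Cr = 14240.00 Cr
  808.32 Cr + 19.48% × (14240.00 Cr − 10000.00 Cr) = 808.32 Cr + 19.48% × 4240.00 Cr = 1634.27 Cr
Unemployment Insurance: 5.7% × 14520.00 Cr = 827.64 Cr
Total: 1634.27 Cr + 827.64 Cr = 2461.91 Cr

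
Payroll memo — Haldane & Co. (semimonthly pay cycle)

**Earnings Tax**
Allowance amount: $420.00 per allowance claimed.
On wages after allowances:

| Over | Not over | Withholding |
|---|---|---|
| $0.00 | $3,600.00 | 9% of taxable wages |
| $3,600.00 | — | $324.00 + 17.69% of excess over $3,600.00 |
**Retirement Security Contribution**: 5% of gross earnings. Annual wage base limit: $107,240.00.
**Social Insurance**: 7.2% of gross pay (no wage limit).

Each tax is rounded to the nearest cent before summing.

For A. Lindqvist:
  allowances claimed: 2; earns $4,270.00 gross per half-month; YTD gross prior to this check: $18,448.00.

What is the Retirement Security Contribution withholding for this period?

$213.50

Retirement Security Contribution: 5% × $4,270.00 = $213.50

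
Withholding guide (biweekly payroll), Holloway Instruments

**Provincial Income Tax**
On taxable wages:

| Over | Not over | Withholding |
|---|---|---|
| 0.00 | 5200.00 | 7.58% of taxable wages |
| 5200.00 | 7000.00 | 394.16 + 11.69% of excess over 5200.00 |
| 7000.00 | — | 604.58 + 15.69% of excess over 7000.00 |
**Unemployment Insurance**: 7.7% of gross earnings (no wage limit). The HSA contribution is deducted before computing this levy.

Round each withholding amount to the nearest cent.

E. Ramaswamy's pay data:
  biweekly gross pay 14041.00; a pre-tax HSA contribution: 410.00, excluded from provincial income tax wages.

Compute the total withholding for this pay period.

Provincial Income Tax: taxable = 14041.00 − 410.00 = 13631.00
  604.58 + 15.69% × (13631.00 − 7000.00) = 604.58 + 15.69% × 6631.00 = 1644.98
Unemployment Insurance: 7.7% × 13631.00 = 1049.59
Total: 1644.98 + 1049.59 = 2694.57

2694.57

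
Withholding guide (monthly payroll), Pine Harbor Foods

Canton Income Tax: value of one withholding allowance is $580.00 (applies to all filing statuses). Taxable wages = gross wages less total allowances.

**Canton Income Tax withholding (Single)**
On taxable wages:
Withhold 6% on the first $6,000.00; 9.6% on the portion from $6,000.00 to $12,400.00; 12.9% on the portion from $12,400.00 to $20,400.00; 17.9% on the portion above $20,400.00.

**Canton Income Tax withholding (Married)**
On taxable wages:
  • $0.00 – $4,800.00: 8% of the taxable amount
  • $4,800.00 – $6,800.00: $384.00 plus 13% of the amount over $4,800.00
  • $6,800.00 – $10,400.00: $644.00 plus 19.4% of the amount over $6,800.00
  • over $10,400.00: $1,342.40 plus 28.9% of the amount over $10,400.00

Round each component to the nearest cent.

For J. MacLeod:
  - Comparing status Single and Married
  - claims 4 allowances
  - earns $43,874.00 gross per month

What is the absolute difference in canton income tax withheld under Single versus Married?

Canton Income Tax (Single): taxable = $43,874.00 − 4×$580.00 = $41,554.00
  $2,006.40 + 17.9% × ($41,554.00 − $20,400.00) = $2,006.40 + 17.9% × $21,154.00 = $5,792.97
Canton Income Tax (Married): taxable = $43,874.00 − 4×$580.00 = $41,554.00
  $1,342.40 + 28.9% × ($41,554.00 − $10,400.00) = $1,342.40 + 28.9% × $31,154.00 = $10,345.91
Difference: |$5,792.97 − $10,345.91| = $4,552.94 (higher under Married)

$4,552.94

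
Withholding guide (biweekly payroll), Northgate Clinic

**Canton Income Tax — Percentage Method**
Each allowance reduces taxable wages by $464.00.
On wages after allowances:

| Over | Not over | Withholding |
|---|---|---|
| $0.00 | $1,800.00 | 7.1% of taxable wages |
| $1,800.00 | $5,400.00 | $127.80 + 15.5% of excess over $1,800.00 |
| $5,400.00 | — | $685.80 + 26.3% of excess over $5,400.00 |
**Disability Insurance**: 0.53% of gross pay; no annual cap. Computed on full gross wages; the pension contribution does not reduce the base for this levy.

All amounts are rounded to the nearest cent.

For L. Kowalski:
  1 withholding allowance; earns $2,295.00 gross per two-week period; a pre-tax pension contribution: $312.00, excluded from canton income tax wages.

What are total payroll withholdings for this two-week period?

Canton Income Tax: taxable = $2,295.00 − $312.00 − 1×$464.00 = $1,519.00
  7.1% × $1,519.00 = $107.85
Disability Insurance: 0.53% × $2,295.00 = $12.16
Total: $107.85 + $12.16 = $120.01

$120.01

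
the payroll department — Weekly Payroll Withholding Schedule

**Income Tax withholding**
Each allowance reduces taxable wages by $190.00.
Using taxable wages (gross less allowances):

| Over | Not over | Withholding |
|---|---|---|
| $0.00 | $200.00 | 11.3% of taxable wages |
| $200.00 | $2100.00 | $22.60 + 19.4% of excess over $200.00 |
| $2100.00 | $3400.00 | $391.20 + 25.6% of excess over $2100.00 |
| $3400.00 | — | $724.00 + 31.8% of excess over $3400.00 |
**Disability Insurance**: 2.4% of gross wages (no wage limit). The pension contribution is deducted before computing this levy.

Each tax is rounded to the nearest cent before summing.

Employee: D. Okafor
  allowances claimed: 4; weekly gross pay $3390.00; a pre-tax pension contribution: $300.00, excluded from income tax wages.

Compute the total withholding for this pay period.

$524.24

Income Tax: taxable = $3390.00 − $300.00 − 4×$190.00 = $2330.00
  $391.20 + 25.6% × ($2330.00 − $2100.00) = $391.20 + 25.6% × $230.00 = $450.08
Disability Insurance: 2.4% × $3090.00 = $74.16
Total: $450.08 + $74.16 = $524.24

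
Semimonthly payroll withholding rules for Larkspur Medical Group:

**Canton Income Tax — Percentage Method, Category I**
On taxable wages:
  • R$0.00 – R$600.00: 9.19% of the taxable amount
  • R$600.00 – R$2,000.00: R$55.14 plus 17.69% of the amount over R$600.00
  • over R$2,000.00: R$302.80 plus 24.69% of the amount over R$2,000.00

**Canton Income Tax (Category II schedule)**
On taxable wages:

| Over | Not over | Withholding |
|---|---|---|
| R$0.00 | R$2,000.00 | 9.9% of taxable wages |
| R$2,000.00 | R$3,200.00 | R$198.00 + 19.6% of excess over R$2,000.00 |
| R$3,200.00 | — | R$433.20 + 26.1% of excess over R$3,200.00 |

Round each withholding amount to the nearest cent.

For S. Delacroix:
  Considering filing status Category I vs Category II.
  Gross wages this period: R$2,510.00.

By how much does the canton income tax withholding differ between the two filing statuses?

R$130.76

Canton Income Tax (Category I): taxable = R$2,510.00
  R$302.80 + 24.69% × (R$2,510.00 − R$2,000.00) = R$302.80 + 24.69% × R$510.00 = R$428.72
Canton Income Tax (Category II): taxable = R$2,510.00
  R$198.00 + 19.6% × (R$2,510.00 − R$2,000.00) = R$198.00 + 19.6% × R$510.00 = R$297.96
Difference: |R$428.72 − R$297.96| = R$130.76 (higher under Category I)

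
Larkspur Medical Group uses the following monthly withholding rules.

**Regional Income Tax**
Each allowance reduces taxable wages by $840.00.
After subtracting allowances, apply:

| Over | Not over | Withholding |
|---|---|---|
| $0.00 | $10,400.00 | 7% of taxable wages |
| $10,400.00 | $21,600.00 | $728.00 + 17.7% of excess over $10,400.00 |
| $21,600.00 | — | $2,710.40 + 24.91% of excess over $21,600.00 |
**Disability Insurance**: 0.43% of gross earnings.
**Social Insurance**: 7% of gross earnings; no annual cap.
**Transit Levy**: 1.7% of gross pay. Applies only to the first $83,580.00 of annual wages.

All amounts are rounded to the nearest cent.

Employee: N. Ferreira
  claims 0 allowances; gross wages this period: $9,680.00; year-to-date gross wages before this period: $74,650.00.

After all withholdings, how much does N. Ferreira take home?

Regional Income Tax: taxable = $9,680.00
  7% × $9,680.00 = $677.60
Disability Insurance: 0.43% × $9,680.00 = $41.62
Social Insurance: 7% × $9,680.00 = $677.60
Transit Levy: cap $83,580.00 − YTD $74,650.00 = $8,930.00 subject; 1.7% × $8,930.00 = $151.81
Total withheld: $677.60 + $41.62 + $677.60 + $151.81 = $1,548.63
Net pay: $9,680.00 − $1,548.63 = $8,131.37

$8,131.37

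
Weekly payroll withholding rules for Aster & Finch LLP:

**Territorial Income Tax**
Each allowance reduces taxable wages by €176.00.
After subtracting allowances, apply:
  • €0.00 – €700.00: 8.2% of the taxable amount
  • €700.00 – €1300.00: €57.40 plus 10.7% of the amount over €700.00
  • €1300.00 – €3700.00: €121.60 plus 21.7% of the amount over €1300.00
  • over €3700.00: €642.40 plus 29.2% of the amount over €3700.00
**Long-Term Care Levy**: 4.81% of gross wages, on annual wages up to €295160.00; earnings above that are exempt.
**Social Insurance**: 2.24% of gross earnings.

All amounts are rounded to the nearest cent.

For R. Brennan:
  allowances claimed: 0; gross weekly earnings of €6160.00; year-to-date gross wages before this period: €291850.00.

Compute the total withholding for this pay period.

Territorial Income Tax: taxable = €6160.00
  €642.40 + 29.2% × (€6160.00 − €3700.00) = €642.40 + 29.2% × €2460.00 = €1360.72
Long-Term Care Levy: cap €295160.00 − YTD €291850.00 = €3310.00 subject; 4.81% × €3310.00 = €159.21
Social Insurance: 2.24% × €6160.00 = €137.98
Total: €1360.72 + €159.21 + €137.98 = €1657.91

€1657.91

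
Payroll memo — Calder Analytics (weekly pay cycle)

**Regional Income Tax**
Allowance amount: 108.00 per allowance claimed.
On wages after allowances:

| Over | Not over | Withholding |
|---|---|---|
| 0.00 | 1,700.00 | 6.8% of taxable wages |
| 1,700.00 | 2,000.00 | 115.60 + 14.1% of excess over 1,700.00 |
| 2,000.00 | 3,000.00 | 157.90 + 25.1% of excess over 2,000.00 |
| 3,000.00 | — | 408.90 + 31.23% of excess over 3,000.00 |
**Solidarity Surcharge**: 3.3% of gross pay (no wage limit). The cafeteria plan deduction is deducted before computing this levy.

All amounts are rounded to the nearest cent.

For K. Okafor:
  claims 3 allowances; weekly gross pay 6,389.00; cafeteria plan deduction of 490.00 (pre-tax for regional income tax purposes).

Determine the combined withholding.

1,407.74

Regional Income Tax: taxable = 6,389.00 − 490.00 − 3×108.00 = 5,575.00
  408.90 + 31.23% × (5,575.00 − 3,000.00) = 408.90 + 31.23% × 2,575.00 = 1,213.07
Solidarity Surcharge: 3.3% × 5,899.00 = 194.67
Total: 1,213.07 + 194.67 = 1,407.74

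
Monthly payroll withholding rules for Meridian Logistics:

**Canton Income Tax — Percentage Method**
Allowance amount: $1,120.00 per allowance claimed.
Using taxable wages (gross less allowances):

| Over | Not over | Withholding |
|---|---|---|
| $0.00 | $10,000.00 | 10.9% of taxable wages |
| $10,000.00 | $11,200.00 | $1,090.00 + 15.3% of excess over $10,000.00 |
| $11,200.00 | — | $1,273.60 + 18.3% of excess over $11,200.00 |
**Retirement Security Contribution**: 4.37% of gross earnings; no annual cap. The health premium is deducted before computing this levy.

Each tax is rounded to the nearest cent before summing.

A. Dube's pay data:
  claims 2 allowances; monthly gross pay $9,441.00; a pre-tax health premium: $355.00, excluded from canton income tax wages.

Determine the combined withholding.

$1,143.27

Canton Income Tax: taxable = $9,441.00 − $355.00 − 2×$1,120.00 = $6,846.00
  10.9% × $6,846.00 = $746.21
Retirement Security Contribution: 4.37% × $9,086.00 = $397.06
Total: $746.21 + $397.06 = $1,143.27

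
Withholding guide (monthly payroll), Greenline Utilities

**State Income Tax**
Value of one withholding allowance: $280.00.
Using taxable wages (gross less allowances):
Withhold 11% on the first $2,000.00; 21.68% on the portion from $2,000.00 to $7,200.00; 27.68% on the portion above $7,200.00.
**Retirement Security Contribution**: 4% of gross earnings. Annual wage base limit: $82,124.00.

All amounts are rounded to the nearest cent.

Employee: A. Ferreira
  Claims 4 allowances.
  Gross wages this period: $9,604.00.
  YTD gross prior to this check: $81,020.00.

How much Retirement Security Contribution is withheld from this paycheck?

Retirement Security Contribution: cap $82,124.00 − YTD $81,020.00 = $1,104.00 subject; 4% × $1,104.00 = $44.16

$44.16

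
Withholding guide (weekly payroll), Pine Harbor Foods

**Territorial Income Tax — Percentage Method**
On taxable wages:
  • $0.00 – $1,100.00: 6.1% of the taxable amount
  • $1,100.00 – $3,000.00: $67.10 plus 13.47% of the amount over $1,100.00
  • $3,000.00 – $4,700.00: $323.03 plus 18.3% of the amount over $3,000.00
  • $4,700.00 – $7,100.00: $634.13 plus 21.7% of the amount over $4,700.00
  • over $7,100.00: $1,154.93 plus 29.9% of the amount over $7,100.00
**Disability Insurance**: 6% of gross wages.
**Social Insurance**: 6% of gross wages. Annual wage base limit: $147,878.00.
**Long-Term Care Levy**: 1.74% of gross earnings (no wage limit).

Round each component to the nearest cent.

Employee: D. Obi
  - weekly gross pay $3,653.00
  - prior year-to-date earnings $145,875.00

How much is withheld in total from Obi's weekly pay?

Territorial Income Tax: taxable = $3,653.00
  $323.03 + 18.3% × ($3,653.00 − $3,000.00) = $323.03 + 18.3% × $653.00 = $442.53
Disability Insurance: 6% × $3,653.00 = $219.18
Social Insurance: cap $147,878.00 − YTD $145,875.00 = $2,003.00 subject; 6% × $2,003.00 = $120.18
Long-Term Care Levy: 1.74% × $3,653.00 = $63.56
Total: $442.53 + $219.18 + $120.18 + $63.56 = $845.45

$845.45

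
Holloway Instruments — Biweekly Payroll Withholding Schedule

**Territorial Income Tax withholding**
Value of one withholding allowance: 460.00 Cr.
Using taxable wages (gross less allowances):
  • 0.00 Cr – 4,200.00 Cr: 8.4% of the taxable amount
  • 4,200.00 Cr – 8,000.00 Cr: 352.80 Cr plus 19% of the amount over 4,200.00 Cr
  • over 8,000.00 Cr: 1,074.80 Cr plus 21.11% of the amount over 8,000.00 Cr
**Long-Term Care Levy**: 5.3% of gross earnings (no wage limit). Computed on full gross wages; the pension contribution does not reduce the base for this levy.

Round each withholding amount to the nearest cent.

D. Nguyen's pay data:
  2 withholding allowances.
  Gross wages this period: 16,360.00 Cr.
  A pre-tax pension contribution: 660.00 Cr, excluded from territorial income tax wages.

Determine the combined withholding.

3,373.14 Cr

Territorial Income Tax: taxable = 16,360.00 Cr − 660.00 Cr − 2×460.00 Cr = 14,780.00 Cr
  1,074.80 Cr + 21.11% × (14,780.00 Cr − 8,000.00 Cr) = 1,074.80 Cr + 21.11% × 6,780.00 Cr = 2,506.06 Cr
Long-Term Care Levy: 5.3% × 16,360.00 Cr = 867.08 Cr
Total: 2,506.06 Cr + 867.08 Cr = 3,373.14 Cr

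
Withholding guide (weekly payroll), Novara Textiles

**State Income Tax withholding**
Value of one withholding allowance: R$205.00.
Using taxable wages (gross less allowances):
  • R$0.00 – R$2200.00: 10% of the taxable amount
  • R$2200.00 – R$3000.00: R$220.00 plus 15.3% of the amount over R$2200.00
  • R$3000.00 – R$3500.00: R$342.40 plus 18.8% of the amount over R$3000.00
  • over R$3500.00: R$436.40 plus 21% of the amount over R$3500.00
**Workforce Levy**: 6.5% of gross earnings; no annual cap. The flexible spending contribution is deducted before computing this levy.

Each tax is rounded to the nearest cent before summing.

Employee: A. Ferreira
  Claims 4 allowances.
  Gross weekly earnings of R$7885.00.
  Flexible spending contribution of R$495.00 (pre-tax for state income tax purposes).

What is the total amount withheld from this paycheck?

R$1561.45

State Income Tax: taxable = R$7885.00 − R$495.00 − 4×R$205.00 = R$6570.00
  R$436.40 + 21% × (R$6570.00 − R$3500.00) = R$436.40 + 21% × R$3070.00 = R$1081.10
Workforce Levy: 6.5% × R$7390.00 = R$480.35
Total: R$1081.10 + R$480.35 = R$1561.45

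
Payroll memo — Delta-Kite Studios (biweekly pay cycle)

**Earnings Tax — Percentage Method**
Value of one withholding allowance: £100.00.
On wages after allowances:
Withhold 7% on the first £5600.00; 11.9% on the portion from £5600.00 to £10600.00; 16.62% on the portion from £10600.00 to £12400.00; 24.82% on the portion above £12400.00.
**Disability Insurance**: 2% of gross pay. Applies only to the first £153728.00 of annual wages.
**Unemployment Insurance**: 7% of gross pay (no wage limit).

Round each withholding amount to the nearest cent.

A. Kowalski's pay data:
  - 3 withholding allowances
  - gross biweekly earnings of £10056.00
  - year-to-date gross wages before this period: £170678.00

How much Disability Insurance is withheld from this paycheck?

£0.00

Disability Insurance: YTD £170678.00 ≥ cap £153728.00 → £0.00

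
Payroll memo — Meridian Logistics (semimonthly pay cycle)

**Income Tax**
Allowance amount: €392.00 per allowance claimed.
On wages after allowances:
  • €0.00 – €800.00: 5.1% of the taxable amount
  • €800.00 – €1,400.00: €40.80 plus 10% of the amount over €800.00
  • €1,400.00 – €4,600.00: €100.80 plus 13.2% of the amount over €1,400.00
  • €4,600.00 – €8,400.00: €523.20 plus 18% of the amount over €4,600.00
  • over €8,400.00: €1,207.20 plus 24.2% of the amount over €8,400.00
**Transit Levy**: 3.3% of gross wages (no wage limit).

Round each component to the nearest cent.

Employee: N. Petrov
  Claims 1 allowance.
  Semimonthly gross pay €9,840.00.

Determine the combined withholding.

€1,785.54

Income Tax: taxable = €9,840.00 − 1×€392.00 = €9,448.00
  €1,207.20 + 24.2% × (€9,448.00 − €8,400.00) = €1,207.20 + 24.2% × €1,048.00 = €1,460.82
Transit Levy: 3.3% × €9,840.00 = €324.72
Total: €1,460.82 + €324.72 = €1,785.54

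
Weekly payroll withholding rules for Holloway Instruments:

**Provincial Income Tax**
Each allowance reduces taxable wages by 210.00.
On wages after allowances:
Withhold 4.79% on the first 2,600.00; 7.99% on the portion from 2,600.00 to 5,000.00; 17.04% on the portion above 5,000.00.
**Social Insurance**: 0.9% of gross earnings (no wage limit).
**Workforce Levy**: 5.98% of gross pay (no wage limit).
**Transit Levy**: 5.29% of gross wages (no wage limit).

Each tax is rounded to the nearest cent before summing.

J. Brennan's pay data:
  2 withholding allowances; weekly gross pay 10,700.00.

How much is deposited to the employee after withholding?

8,181.80

Provincial Income Tax: taxable = 10,700.00 − 2×210.00 = 10,280.00
  316.30 + 17.04% × (10,280.00 − 5,000.00) = 316.30 + 17.04% × 5,280.00 = 1,216.01
Social Insurance: 0.9% × 10,700.00 = 96.30
Workforce Levy: 5.98% × 10,700.00 = 639.86
Transit Levy: 5.29% × 10,700.00 = 566.03
Total withheld: 1,216.01 + 96.30 + 639.86 + 566.03 = 2,518.20
Net pay: 10,700.00 − 2,518.20 = 8,181.80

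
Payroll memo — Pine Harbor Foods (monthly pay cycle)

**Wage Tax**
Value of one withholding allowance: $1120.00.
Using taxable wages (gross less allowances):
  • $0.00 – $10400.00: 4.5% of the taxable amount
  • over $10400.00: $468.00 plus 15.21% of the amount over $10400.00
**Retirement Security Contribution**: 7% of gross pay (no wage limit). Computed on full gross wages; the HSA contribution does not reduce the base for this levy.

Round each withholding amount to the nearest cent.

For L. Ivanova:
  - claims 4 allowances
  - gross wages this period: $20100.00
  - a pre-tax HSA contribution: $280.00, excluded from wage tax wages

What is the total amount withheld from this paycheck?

Wage Tax: taxable = $20100.00 − $280.00 − 4×$1120.00 = $15340.00
  $468.00 + 15.21% × ($15340.00 − $10400.00) = $468.00 + 15.21% × $4940.00 = $1219.37
Retirement Security Contribution: 7% × $20100.00 = $1407.00
Total: $1219.37 + $1407.00 = $2626.37

$2626.37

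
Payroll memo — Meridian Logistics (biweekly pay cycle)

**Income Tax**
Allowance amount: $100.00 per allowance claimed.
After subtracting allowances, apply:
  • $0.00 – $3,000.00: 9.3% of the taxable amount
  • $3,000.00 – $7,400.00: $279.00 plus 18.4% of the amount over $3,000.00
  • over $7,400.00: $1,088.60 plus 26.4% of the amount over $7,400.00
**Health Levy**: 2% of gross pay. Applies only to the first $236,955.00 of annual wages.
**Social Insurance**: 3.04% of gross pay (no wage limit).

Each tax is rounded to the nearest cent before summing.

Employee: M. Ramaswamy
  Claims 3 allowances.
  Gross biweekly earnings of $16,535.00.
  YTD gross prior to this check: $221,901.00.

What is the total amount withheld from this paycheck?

Income Tax: taxable = $16,535.00 − 3×$100.00 = $16,235.00
  $1,088.60 + 26.4% × ($16,235.00 − $7,400.00) = $1,088.60 + 26.4% × $8,835.00 = $3,421.04
Health Levy: cap $236,955.00 − YTD $221,901.00 = $15,054.00 subject; 2% × $15,054.00 = $301.08
Social Insurance: 3.04% × $16,535.00 = $502.66
Total: $3,421.04 + $301.08 + $502.66 = $4,224.78

$4,224.78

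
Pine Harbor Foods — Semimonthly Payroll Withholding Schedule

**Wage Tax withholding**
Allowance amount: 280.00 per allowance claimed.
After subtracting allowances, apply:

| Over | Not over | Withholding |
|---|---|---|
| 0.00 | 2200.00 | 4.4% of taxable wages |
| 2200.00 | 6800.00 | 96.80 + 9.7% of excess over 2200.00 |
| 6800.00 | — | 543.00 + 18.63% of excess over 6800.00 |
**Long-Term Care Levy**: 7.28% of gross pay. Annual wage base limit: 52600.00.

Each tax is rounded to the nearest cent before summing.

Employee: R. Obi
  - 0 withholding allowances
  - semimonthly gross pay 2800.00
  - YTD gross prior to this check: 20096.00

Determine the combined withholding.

Wage Tax: taxable = 2800.00
  96.80 + 9.7% × (2800.00 − 2200.00) = 96.80 + 9.7% × 600.00 = 155.00
Long-Term Care Levy: 7.28% × 2800.00 = 203.84
Total: 155.00 + 203.84 = 358.84

358.84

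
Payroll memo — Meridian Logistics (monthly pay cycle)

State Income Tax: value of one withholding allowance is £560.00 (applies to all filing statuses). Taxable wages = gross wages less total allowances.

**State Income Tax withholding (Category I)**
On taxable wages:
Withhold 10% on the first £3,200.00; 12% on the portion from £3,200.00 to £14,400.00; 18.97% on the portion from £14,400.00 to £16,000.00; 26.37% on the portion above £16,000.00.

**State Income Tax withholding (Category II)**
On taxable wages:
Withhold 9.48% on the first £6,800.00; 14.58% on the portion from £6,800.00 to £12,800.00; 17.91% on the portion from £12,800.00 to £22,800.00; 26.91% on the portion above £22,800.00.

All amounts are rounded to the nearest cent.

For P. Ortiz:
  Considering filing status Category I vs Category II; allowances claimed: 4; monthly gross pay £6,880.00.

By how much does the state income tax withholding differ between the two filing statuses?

State Income Tax (Category I): taxable = £6,880.00 − 4×£560.00 = £4,640.00
  £320.00 + 12% × (£4,640.00 − £3,200.00) = £320.00 + 12% × £1,440.00 = £492.80
State Income Tax (Category II): taxable = £6,880.00 − 4×£560.00 = £4,640.00
  9.48% × £4,640.00 = £439.87
Difference: |£492.80 − £439.87| = £52.93 (higher under Category I)

£52.93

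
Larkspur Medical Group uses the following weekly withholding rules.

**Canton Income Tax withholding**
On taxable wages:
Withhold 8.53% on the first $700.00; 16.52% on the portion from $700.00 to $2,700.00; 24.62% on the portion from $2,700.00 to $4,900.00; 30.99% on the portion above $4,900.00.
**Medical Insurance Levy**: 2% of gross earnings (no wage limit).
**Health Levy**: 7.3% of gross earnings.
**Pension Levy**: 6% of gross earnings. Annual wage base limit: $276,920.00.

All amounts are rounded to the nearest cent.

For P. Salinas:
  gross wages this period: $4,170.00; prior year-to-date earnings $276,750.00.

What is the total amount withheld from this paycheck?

$1,150.03

Canton Income Tax: taxable = $4,170.00
  $390.11 + 24.62% × ($4,170.00 − $2,700.00) = $390.11 + 24.62% × $1,470.00 = $752.02
Medical Insurance Levy: 2% × $4,170.00 = $83.40
Health Levy: 7.3% × $4,170.00 = $304.41
Pension Levy: cap $276,920.00 − YTD $276,750.00 = $170.00 subject; 6% × $170.00 = $10.20
Total: $752.02 + $83.40 + $304.41 + $10.20 = $1,150.03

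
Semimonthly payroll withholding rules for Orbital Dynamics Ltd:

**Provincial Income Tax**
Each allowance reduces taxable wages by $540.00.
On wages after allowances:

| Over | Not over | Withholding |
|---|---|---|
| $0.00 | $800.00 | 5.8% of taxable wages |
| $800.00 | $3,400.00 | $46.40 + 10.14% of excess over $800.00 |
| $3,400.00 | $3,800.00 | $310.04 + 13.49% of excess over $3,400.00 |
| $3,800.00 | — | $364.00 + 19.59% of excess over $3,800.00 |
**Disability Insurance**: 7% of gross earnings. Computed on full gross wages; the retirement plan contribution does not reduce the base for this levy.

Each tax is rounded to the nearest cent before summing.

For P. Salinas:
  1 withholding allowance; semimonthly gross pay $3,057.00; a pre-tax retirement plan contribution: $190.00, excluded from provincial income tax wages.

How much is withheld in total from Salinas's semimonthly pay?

Provincial Income Tax: taxable = $3,057.00 − $190.00 − 1×$540.00 = $2,327.00
  $46.40 + 10.14% × ($2,327.00 − $800.00) = $46.40 + 10.14% × $1,527.00 = $201.24
Disability Insurance: 7% × $3,057.00 = $213.99
Total: $201.24 + $213.99 = $415.23

$415.23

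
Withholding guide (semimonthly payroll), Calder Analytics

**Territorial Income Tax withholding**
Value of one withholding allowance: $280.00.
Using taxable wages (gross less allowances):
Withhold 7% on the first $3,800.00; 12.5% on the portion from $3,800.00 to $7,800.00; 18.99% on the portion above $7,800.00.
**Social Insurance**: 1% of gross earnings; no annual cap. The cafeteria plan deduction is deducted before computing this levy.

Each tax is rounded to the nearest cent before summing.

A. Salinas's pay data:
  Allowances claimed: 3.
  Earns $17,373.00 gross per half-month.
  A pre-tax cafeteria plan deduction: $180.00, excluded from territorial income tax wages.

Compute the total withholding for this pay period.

$2,562.14

Territorial Income Tax: taxable = $17,373.00 − $180.00 − 3×$280.00 = $16,353.00
  $766.00 + 18.99% × ($16,353.00 − $7,800.00) = $766.00 + 18.99% × $8,553.00 = $2,390.21
Social Insurance: 1% × $17,193.00 = $171.93
Total: $2,390.21 + $171.93 = $2,562.14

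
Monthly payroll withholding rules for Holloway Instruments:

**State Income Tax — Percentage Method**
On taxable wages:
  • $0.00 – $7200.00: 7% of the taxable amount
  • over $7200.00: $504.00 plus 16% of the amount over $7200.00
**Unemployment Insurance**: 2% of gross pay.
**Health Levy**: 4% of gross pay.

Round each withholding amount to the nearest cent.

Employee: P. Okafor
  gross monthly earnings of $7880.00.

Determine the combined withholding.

$1085.60

State Income Tax: taxable = $7880.00
  $504.00 + 16% × ($7880.00 − $7200.00) = $504.00 + 16% × $680.00 = $612.80
Unemployment Insurance: 2% × $7880.00 = $157.60
Health Levy: 4% × $7880.00 = $315.20
Total: $612.80 + $157.60 + $315.20 = $1085.60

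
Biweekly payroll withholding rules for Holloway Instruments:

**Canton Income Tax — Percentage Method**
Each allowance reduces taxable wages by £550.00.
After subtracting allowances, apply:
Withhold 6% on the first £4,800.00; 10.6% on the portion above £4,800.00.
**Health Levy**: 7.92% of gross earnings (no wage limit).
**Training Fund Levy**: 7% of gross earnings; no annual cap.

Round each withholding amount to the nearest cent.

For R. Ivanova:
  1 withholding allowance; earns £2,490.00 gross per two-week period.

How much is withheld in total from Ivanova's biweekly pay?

£487.91

Canton Income Tax: taxable = £2,490.00 − 1×£550.00 = £1,940.00
  6% × £1,940.00 = £116.40
Health Levy: 7.92% × £2,490.00 = £197.21
Training Fund Levy: 7% × £2,490.00 = £174.30
Total: £116.40 + £197.21 + £174.30 = £487.91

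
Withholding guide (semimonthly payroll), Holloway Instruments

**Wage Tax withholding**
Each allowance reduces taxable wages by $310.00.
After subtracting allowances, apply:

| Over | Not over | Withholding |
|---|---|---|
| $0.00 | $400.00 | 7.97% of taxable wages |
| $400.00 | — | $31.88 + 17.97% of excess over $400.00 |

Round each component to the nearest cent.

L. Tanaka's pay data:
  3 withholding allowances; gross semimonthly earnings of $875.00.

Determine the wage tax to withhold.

$0.00

Wage Tax: taxable = $875.00 − 3×$310.00 = $-55.00
  Taxable ≤ 0 → $0.00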